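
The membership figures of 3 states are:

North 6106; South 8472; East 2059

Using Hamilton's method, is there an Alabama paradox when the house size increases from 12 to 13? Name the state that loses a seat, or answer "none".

At 12 seats: North 4, South 6, East 2.
At 13 seats: North 5, South 7, East 1.
East drops from 2 to 1.

East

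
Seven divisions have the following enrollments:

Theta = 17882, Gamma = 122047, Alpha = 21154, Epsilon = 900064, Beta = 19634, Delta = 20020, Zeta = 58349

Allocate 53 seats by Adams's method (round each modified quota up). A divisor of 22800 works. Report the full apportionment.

Theta: 1; Gamma: 6; Alpha: 1; Epsilon: 40; Beta: 1; Delta: 1; Zeta: 3

With modified divisor 22800: modified quotas Theta 0.784, Gamma 5.353, Alpha 0.928, Epsilon 39.476, Beta 0.861, Delta 0.878, Zeta 2.559.
Rounding up: Theta 1, Gamma 6, Alpha 1, Epsilon 40, Beta 1, Delta 1, Zeta 3 (total 53).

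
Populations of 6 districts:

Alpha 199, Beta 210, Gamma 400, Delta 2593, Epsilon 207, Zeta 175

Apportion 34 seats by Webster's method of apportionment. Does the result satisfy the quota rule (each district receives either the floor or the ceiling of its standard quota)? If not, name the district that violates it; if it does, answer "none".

none

Standard quotas: Alpha 1.788, Beta 1.887, Gamma 3.594, Delta 23.299, Epsilon 1.860, Zeta 1.572.
Webster allocation: Alpha 2, Beta 2, Gamma 3, Delta 23, Epsilon 2, Zeta 2.
Every allocation lies between the lower and upper quota.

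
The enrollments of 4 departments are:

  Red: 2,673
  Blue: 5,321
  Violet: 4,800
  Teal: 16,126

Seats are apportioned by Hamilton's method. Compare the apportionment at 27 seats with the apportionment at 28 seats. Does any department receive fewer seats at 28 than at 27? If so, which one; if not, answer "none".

Red

At 27 seats: Red 3, Blue 5, Violet 4, Teal 15.
At 28 seats: Red 2, Blue 5, Violet 5, Teal 16.
Red drops from 3 to 2.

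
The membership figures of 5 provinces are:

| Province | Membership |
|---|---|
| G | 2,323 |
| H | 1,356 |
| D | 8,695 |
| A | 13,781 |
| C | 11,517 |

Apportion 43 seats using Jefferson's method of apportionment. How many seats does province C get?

14

Standard divisor 37672/43 ≈ 876.093; standard quotas: G 2.652, H 1.548, D 9.925, A 15.730, C 13.146.
Rounding down gives 2, 1, 9, 15, 13 = 40 seats, so the divisor must be adjusted.
With modified divisor 820: modified quotas G 2.833, H 1.654, D 10.604, A 16.806, C 14.045.
Rounding down: G 2, H 1, D 10, A 16, C 14 (total 43).
C receives 14.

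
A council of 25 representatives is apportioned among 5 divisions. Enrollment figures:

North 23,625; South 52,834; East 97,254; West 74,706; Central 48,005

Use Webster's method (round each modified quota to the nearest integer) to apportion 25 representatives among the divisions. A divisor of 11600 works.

North: 2; South: 5; East: 8; West: 6; Central: 4

With modified divisor 11600: modified quotas North 2.037, South 4.555, East 8.384, West 6.440, Central 4.138.
Rounding to the nearest integer: North 2, South 5, East 8, West 6, Central 4 (total 25).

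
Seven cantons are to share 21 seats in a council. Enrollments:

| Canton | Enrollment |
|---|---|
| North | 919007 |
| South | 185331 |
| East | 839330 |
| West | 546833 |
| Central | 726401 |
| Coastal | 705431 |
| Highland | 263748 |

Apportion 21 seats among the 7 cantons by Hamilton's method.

North=5, South=1, East=4, West=3, Central=4, Coastal=3, Highland=1

Total 4186081; standard divisor 4186081/21 ≈ 199337.19.
Standard quotas: North 4.6103, South 0.9297, East 4.2106, West 2.7433, Central 3.6441, Coastal 3.5389, Highland 1.3231.
Lower quotas: North 4, South 0, East 4, West 2, Central 3, Coastal 3, Highland 1 (sum 17, leaving 4 seats).
Remainders in descending order: South 0.9297, West 0.7433, Central 0.6441, North 0.6103, Coastal 0.5389, Highland 0.3231, East 0.2106.
The surplus seats go to South, West, Central, North.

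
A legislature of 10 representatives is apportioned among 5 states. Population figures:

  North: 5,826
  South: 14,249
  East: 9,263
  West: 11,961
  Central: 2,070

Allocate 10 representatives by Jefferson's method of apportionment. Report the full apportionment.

North 1, South 4, East 2, West 3, Central 0

Standard divisor 43369/10 ≈ 4336.9; standard quotas: North 1.343, South 3.286, East 2.136, West 2.758, Central 0.477.
Rounding down gives 1, 3, 2, 2, 0 = 8 seats, so the divisor must be adjusted.
With modified divisor 3300: modified quotas North 1.765, South 4.318, East 2.807, West 3.625, Central 0.627.
Rounding down: North 1, South 4, East 2, West 3, Central 0 (total 10).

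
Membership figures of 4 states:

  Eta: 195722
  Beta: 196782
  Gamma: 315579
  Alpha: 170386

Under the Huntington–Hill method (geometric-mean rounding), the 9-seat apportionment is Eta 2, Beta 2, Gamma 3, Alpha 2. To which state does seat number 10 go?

Priority for the next seat is population ÷ (√(s·(s+1))).
Priorities: Eta 79903.172, Beta 80335.915, Gamma 91099.810, Alpha 69559.793.
Highest priority: Gamma.

Gamma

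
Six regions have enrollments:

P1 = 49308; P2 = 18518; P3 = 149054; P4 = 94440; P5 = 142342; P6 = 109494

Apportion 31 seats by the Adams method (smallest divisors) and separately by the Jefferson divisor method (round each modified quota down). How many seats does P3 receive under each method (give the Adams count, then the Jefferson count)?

Adams: P1 3, P2 1, P3 8, P4 5, P5 8, P6 6.
Jefferson: P1 2, P2 1, P3 9, P4 5, P5 8, P6 6.
P3 gets 8 under Adams and 9 under Jefferson.

8 and 9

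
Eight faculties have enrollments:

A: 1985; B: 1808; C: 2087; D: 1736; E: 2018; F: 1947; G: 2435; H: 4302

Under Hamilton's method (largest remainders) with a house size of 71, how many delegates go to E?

Total 18318; standard divisor 18318/71 = 258.
Standard quotas: A 7.694, B 7.008, C 8.089, D 6.729, E 7.822, F 7.547, G 9.438, H 16.674.
Lower quotas: A 7, B 7, C 8, D 6, E 7, F 7, G 9, H 16 (sum 67, leaving 4 seats).
Remainders in descending order: E 0.822, D 0.729, A 0.694, H 0.674, F 0.547, G 0.438, C 0.089, B 0.008.
The surplus seats go to E, D, A, H.
E receives 8.

8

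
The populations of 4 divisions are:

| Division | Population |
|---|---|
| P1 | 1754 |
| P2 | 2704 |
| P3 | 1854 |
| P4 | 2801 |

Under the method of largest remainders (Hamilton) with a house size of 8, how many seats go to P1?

Standard divisor: 9113 ÷ 8 ≈ 1139.125.
Standard quotas: P1 1.540, P2 2.374, P3 1.628, P4 2.459.
Lower quotas: P1 1, P2 2, P3 1, P4 2 (sum 6, leaving 2 seats).
Remainders in descending order: P3 0.628, P1 0.540, P4 0.459, P2 0.374.
Largest remainders: P3, P1 receive the extra seats.
P1 receives 2.

2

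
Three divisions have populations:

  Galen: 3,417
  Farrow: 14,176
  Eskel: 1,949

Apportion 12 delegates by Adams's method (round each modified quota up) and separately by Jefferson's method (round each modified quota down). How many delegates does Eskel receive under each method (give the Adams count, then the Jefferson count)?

2 and 1

Adams: Galen 2, Farrow 8, Eskel 2.
Jefferson: Galen 2, Farrow 9, Eskel 1.
Eskel gets 2 under Adams and 1 under Jefferson.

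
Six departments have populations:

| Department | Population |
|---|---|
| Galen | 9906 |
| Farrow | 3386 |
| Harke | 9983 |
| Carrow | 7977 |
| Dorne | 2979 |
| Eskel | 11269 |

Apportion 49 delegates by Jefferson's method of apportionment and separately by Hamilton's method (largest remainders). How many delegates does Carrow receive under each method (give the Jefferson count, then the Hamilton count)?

Jefferson: Galen 11, Farrow 3, Harke 11, Carrow 9, Dorne 3, Eskel 12.
Hamilton: Galen 11, Farrow 4, Harke 11, Carrow 8, Dorne 3, Eskel 12.
Carrow gets 9 under Jefferson and 8 under Hamilton.

9 and 8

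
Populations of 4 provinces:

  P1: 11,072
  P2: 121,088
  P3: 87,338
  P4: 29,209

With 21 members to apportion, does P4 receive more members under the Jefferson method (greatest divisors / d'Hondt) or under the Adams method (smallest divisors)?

Jefferson: P1 1, P2 11, P3 7, P4 2.
Adams: P1 1, P2 10, P3 7, P4 3.
P4 gets 2 under Jefferson and 3 under Adams.

Adams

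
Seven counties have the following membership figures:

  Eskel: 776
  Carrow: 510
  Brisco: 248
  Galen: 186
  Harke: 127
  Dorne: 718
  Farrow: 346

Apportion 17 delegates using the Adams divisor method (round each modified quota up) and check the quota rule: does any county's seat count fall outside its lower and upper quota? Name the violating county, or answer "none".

none

Standard quotas: Eskel 4.532, Carrow 2.978, Brisco 1.448, Galen 1.086, Harke 0.742, Dorne 4.193, Farrow 2.021.
Adams allocation: Eskel 4, Carrow 3, Brisco 2, Galen 1, Harke 1, Dorne 4, Farrow 2.
Every allocation lies between the lower and upper quota.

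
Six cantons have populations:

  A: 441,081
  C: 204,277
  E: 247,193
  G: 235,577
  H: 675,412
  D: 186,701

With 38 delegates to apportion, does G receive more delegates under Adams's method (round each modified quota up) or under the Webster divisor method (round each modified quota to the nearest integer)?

Adams: A 8, C 4, E 5, G 5, H 12, D 4.
Webster: A 8, C 4, E 5, G 4, H 13, D 4.
G gets 5 under Adams and 4 under Webster.

Adams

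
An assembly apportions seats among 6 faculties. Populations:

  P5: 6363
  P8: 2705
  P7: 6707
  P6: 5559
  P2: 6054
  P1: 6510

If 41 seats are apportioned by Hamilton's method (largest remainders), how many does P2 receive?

7

Standard divisor: 33898 ÷ 41 ≈ 826.78.
Standard quotas: P5 7.6961, P8 3.2717, P7 8.1122, P6 6.7237, P2 7.3224, P1 7.8739.
Lower quotas: P5 7, P8 3, P7 8, P6 6, P2 7, P1 7 (sum 38, leaving 3 seats).
Remainders in descending order: P1 0.8739, P6 0.7237, P5 0.6961, P2 0.3224, P8 0.2717, P7 0.1122.
Largest remainders: P1, P6, P5 receive the extra seats.
P2 receives 7.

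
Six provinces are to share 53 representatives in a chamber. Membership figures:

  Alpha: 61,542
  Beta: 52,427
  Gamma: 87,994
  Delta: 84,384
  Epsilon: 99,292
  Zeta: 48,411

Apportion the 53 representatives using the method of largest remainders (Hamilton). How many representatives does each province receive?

Standard divisor: 434050 ÷ 53 ≈ 8189.623.
Standard quotas: Alpha 7.5146, Beta 6.4016, Gamma 10.7446, Delta 10.3038, Epsilon 12.1241, Zeta 5.9113.
Lower quotas: Alpha 7, Beta 6, Gamma 10, Delta 10, Epsilon 12, Zeta 5 (sum 50, leaving 3 seats).
Remainders in descending order: Zeta 0.9113, Gamma 0.7446, Alpha 0.5146, Beta 0.4016, Delta 0.3038, Epsilon 0.1241.
The surplus seats go to Zeta, Gamma, Alpha.

Alpha 8, Beta 6, Gamma 11, Delta 10, Epsilon 12, Zeta 6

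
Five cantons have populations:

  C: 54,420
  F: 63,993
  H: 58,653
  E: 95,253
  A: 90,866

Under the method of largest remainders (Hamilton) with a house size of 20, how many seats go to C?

Total 363185; standard divisor 363185/20 ≈ 18159.25.
Standard quotas: C 2.9968, F 3.5240, H 3.2299, E 5.2454, A 5.0038.
Lower quotas: C 2, F 3, H 3, E 5, A 5 (sum 18, leaving 2 seats).
Remainders in descending order: C 0.9968, F 0.5240, E 0.2454, H 0.2299, A 0.0038.
The surplus seats go to C, F.
C receives 3.

3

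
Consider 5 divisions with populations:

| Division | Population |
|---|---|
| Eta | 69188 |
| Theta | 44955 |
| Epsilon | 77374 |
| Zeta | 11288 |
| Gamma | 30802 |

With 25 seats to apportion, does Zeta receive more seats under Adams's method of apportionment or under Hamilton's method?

Adams

Adams: Eta 7, Theta 5, Epsilon 8, Zeta 2, Gamma 3.
Hamilton: Eta 8, Theta 5, Epsilon 8, Zeta 1, Gamma 3.
Zeta gets 2 under Adams and 1 under Hamilton.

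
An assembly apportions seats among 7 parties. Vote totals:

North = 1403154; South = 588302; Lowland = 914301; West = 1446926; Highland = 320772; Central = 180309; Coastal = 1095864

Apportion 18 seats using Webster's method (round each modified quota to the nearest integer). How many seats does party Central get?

1

Standard divisor 5949628/18 ≈ 330534.889; standard quotas: North 4.245, South 1.780, Lowland 2.766, West 4.378, Highland 0.970, Central 0.546, Coastal 3.315.
Rounding to the nearest integer gives North 4, South 2, Lowland 3, West 4, Highland 1, Central 1, Coastal 3 — total 18, matching the house size, so no adjustment is needed.
Central receives 1.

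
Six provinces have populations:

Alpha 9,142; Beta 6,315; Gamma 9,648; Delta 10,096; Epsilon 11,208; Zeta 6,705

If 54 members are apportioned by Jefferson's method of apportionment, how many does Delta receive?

10

Standard divisor 53114/54 ≈ 983.593; standard quotas: Alpha 9.294, Beta 6.420, Gamma 9.809, Delta 10.264, Epsilon 11.395, Zeta 6.817.
Rounding down gives 9, 6, 9, 10, 11, 6 = 51 seats, so the divisor must be adjusted.
With modified divisor 930: modified quotas Alpha 9.830, Beta 6.790, Gamma 10.374, Delta 10.856, Epsilon 12.052, Zeta 7.210.
Rounding down: Alpha 9, Beta 6, Gamma 10, Delta 10, Epsilon 12, Zeta 7 (total 54).
Delta receives 10.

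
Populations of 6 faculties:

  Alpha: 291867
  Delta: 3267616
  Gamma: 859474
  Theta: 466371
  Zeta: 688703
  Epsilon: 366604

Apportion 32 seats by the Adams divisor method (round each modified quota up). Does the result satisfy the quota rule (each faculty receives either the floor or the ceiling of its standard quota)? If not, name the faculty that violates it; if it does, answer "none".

Delta

Standard quotas: Alpha 1.572, Delta 17.601, Gamma 4.630, Theta 2.512, Zeta 3.710, Epsilon 1.975.
Adams allocation: Alpha 2, Delta 16, Gamma 5, Theta 3, Zeta 4, Epsilon 2.
Delta has quota 17.601 (lower 17, upper 18) but receives 16 — outside the quota interval.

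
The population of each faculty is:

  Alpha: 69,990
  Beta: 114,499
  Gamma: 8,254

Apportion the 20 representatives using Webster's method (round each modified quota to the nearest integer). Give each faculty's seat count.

Alpha: 7, Beta: 12, Gamma: 1

Standard divisor 192743/20 ≈ 9637.15; standard quotas: Alpha 7.263, Beta 11.881, Gamma 0.856.
Rounding to the nearest integer gives Alpha 7, Beta 12, Gamma 1 — total 20, matching the house size, so no adjustment is needed.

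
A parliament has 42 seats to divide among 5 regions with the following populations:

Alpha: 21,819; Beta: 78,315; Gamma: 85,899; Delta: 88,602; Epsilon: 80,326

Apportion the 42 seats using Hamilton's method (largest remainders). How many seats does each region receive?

Alpha 3, Beta 9, Gamma 10, Delta 10, Epsilon 10

The standard divisor is 354961/42 ≈ 8451.452.
Standard quotas: Alpha 2.5817, Beta 9.2665, Gamma 10.1638, Delta 10.4836, Epsilon 9.5044.
Lower quotas: Alpha 2, Beta 9, Gamma 10, Delta 10, Epsilon 9 (sum 40, leaving 2 seats).
Remainders in descending order: Alpha 0.5817, Epsilon 0.5044, Delta 0.4836, Beta 0.2665, Gamma 0.1638.
Largest remainders: Alpha, Epsilon receive the extra seats.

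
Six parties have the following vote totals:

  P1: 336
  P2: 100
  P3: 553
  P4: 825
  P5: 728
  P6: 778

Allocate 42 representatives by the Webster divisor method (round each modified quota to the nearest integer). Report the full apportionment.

Standard divisor 3320/42 ≈ 79.048; standard quotas: P1 4.251, P2 1.265, P3 6.996, P4 10.437, P5 9.210, P6 9.842.
Rounding to the nearest integer gives 4, 1, 7, 10, 9, 10 = 41 seats, so the divisor must be adjusted.
With modified divisor 78: modified quotas P1 4.308, P2 1.282, P3 7.090, P4 10.577, P5 9.333, P6 9.974.
Rounding to the nearest integer: P1 4, P2 1, P3 7, P4 11, P5 9, P6 10 (total 42).

P1=4; P2=1; P3=7; P4=11; P5=9; P6=10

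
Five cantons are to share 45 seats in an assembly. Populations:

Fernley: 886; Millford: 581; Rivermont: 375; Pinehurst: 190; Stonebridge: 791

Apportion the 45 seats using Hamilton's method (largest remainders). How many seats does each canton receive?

Standard divisor: 2823 ÷ 45 ≈ 62.733.
Standard quotas: Fernley 14.123, Millford 9.261, Rivermont 5.978, Pinehurst 3.029, Stonebridge 12.609.
Lower quotas: Fernley 14, Millford 9, Rivermont 5, Pinehurst 3, Stonebridge 12 (sum 43, leaving 2 seats).
Remainders in descending order: Rivermont 0.978, Stonebridge 0.609, Millford 0.261, Fernley 0.123, Pinehurst 0.029.
The surplus seats go to Rivermont, Stonebridge.

Fernley 14, Millford 9, Rivermont 6, Pinehurst 3, Stonebridge 13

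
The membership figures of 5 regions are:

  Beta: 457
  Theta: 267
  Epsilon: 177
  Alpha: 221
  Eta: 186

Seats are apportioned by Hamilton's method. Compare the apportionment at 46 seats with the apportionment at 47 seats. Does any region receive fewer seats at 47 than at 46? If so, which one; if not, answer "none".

none

At 46 seats: Beta 16, Theta 9, Epsilon 6, Alpha 8, Eta 7.
At 47 seats: Beta 16, Theta 10, Epsilon 6, Alpha 8, Eta 7.
No region's allocation decreased.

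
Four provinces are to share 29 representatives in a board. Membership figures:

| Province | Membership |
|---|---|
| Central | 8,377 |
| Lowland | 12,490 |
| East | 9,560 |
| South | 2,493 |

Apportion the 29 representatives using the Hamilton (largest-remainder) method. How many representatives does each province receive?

Total 32920; standard divisor 32920/29 ≈ 1135.172.
Standard quotas: Central 7.3795, Lowland 11.0027, East 8.4216, South 2.1961.
Lower quotas: Central 7, Lowland 11, East 8, South 2 (sum 28, leaving 1 seat).
Remainders in descending order: East 0.4216, Central 0.3795, South 0.1961, Lowland 0.0027.
The surplus seat goes to East.

Central 7, Lowland 11, East 9, South 2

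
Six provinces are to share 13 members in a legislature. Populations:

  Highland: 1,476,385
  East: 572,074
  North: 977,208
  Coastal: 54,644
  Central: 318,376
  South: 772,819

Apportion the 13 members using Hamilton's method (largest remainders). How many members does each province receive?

Total 4171506; standard divisor 4171506/13 ≈ 320885.077.
Standard quotas: Highland 4.6010, East 1.7828, North 3.0454, Coastal 0.1703, Central 0.9922, South 2.4084.
Lower quotas: Highland 4, East 1, North 3, Coastal 0, Central 0, South 2 (sum 10, leaving 3 seats).
Remainders in descending order: Central 0.9922, East 0.7828, Highland 0.6010, South 0.4084, Coastal 0.1703, North 0.0454.
The surplus seats go to Central, East, Highland.

Highland 5, East 2, North 3, Coastal 0, Central 1, South 2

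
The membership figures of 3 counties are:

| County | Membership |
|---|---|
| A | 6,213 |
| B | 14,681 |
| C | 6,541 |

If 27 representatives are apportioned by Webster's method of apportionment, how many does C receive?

6

Standard divisor 27435/27 ≈ 1016.111; standard quotas: A 6.114, B 14.448, C 6.437.
Rounding to the nearest integer gives 6, 14, 6 = 26 seats, so the divisor must be adjusted.
With modified divisor 1010: modified quotas A 6.151, B 14.536, C 6.476.
Rounding to the nearest integer: A 6, B 15, C 6 (total 27).
C receives 6.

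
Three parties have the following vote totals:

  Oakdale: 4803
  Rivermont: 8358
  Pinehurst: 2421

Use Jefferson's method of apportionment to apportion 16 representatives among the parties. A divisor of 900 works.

Oakdale 5; Rivermont 9; Pinehurst 2

With modified divisor 900: modified quotas Oakdale 5.337, Rivermont 9.287, Pinehurst 2.690.
Rounding down: Oakdale 5, Rivermont 9, Pinehurst 2 (total 16).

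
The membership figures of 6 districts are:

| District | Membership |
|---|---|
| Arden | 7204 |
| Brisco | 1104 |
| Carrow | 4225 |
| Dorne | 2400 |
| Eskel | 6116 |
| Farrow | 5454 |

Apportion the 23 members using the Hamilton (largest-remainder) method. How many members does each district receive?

Arden 6; Brisco 1; Carrow 4; Dorne 2; Eskel 5; Farrow 5

The standard divisor is 26503/23 ≈ 1152.304.
Standard quotas: Arden 6.2518, Brisco 0.9581, Carrow 3.6666, Dorne 2.0828, Eskel 5.3076, Farrow 4.7331.
Lower quotas: Arden 6, Brisco 0, Carrow 3, Dorne 2, Eskel 5, Farrow 4 (sum 20, leaving 3 seats).
Remainders in descending order: Brisco 0.9581, Farrow 0.7331, Carrow 0.6666, Eskel 0.3076, Arden 0.2518, Dorne 0.0828.
Largest remainders: Brisco, Farrow, Carrow receive the extra seats.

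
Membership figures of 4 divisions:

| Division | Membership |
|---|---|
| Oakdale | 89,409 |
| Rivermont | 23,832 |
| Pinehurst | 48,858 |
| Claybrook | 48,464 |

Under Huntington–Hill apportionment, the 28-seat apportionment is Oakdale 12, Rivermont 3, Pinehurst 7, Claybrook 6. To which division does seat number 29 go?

Priority for the next seat is population ÷ (√(s·(s+1))).
Priorities: Oakdale 7158.449, Rivermont 6879.706, Pinehurst 6528.925, Claybrook 7478.158.
Highest priority: Claybrook.

Claybrook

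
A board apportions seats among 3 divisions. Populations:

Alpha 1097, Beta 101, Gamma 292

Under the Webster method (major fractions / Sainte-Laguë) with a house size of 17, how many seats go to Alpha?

13

Standard divisor 1490/17 ≈ 87.647; standard quotas: Alpha 12.516, Beta 1.152, Gamma 3.332.
Rounding to the nearest integer gives Alpha 13, Beta 1, Gamma 3 — total 17, matching the house size, so no adjustment is needed.
Alpha receives 13.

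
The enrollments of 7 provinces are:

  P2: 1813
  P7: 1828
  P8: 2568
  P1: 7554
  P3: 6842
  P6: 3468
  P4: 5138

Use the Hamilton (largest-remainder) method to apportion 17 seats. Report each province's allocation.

Total 29211; standard divisor 29211/17 ≈ 1718.294.
Standard quotas: P2 1.0551, P7 1.0638, P8 1.4945, P1 4.3962, P3 3.9819, P6 2.0183, P4 2.9902.
Lower quotas: P2 1, P7 1, P8 1, P1 4, P3 3, P6 2, P4 2 (sum 14, leaving 3 seats).
Remainders in descending order: P4 0.9902, P3 0.9819, P8 0.4945, P1 0.3962, P7 0.0638, P2 0.0551, P6 0.0183.
The surplus seats go to P4, P3, P8.

P2=1; P7=1; P8=2; P1=4; P3=4; P6=2; P4=3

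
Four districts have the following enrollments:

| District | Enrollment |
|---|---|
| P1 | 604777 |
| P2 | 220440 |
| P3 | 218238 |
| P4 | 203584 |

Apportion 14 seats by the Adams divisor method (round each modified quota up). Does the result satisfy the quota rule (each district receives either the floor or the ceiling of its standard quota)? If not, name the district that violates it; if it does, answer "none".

none

Standard quotas: P1 6.790, P2 2.475, P3 2.450, P4 2.286.
Adams allocation: P1 6, P2 3, P3 3, P4 2.
Every allocation lies between the lower and upper quota.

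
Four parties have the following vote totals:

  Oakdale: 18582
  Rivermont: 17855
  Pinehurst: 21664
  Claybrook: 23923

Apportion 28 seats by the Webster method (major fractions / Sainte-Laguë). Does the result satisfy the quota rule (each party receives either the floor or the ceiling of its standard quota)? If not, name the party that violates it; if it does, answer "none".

none

Standard quotas: Oakdale 6.343, Rivermont 6.095, Pinehurst 7.395, Claybrook 8.166.
Webster allocation: Oakdale 6, Rivermont 6, Pinehurst 8, Claybrook 8.
Every allocation lies between the lower and upper quota.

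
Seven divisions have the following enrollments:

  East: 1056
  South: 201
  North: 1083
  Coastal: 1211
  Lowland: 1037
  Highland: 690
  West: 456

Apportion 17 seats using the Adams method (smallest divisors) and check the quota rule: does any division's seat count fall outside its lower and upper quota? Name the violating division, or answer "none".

Standard quotas: East 3.131, South 0.596, North 3.211, Coastal 3.590, Lowland 3.074, Highland 2.046, West 1.352.
Adams allocation: East 3, South 1, North 3, Coastal 3, Lowland 3, Highland 2, West 2.
Every allocation lies between the lower and upper quota.

none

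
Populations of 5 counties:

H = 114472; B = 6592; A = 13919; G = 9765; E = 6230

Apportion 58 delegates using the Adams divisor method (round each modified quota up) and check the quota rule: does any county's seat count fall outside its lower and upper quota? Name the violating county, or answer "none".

Standard quotas: H 43.976, B 2.532, A 5.347, G 3.751, E 2.393.
Adams allocation: H 42, B 3, A 6, G 4, E 3.
H has quota 43.976 (lower 43, upper 44) but receives 42 — outside the quota interval.

H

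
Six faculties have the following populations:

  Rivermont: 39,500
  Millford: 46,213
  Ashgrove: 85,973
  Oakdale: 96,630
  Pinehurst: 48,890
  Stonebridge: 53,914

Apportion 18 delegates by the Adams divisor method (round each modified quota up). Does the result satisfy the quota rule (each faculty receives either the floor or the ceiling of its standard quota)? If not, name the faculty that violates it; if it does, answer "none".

none

Standard quotas: Rivermont 1.916, Millford 2.241, Ashgrove 4.170, Oakdale 4.687, Pinehurst 2.371, Stonebridge 2.615.
Adams allocation: Rivermont 2, Millford 2, Ashgrove 4, Oakdale 4, Pinehurst 3, Stonebridge 3.
Every allocation lies between the lower and upper quota.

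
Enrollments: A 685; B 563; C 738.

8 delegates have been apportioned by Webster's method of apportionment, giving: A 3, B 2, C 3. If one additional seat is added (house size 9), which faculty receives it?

B

Priority for the next seat is population ÷ (current seats + 0.5).
Priorities: A 195.714, B 225.200, C 210.857.
Highest priority: B.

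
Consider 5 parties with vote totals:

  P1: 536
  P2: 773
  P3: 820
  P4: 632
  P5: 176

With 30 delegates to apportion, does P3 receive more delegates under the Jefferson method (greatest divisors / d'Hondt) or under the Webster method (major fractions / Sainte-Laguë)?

Jefferson

Jefferson: P1 5, P2 8, P3 9, P4 7, P5 1.
Webster: P1 6, P2 8, P3 8, P4 6, P5 2.
P3 gets 9 under Jefferson and 8 under Webster.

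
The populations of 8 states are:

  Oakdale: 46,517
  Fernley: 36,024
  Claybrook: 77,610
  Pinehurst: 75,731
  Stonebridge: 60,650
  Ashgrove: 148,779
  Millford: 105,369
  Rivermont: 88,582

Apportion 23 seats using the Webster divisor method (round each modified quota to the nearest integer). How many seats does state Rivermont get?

3

Standard divisor 639262/23 ≈ 27794; standard quotas: Oakdale 1.674, Fernley 1.296, Claybrook 2.792, Pinehurst 2.725, Stonebridge 2.182, Ashgrove 5.353, Millford 3.791, Rivermont 3.187.
Rounding to the nearest integer gives Oakdale 2, Fernley 1, Claybrook 3, Pinehurst 3, Stonebridge 2, Ashgrove 5, Millford 4, Rivermont 3 — total 23, matching the house size, so no adjustment is needed.
Rivermont receives 3.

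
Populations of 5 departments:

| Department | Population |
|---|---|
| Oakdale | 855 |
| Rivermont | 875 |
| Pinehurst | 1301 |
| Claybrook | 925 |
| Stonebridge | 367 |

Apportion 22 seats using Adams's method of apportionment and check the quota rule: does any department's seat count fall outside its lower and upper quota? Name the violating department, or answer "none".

none

Standard quotas: Oakdale 4.351, Rivermont 4.453, Pinehurst 6.621, Claybrook 4.707, Stonebridge 1.868.
Adams allocation: Oakdale 4, Rivermont 5, Pinehurst 6, Claybrook 5, Stonebridge 2.
Every allocation lies between the lower and upper quota.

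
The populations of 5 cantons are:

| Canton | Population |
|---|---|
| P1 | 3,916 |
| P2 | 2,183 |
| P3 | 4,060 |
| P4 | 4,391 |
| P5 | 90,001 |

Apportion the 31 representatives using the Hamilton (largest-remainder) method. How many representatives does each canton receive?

The standard divisor is 104551/31 ≈ 3372.613.
Standard quotas: P1 1.1611, P2 0.6473, P3 1.2038, P4 1.3020, P5 26.6858.
Lower quotas: P1 1, P2 0, P3 1, P4 1, P5 26 (sum 29, leaving 2 seats).
Remainders in descending order: P5 0.6858, P2 0.6473, P4 0.3020, P3 0.2038, P1 0.1611.
Largest remainders: P5, P2 receive the extra seats.

P1: 1, P2: 1, P3: 1, P4: 1, P5: 27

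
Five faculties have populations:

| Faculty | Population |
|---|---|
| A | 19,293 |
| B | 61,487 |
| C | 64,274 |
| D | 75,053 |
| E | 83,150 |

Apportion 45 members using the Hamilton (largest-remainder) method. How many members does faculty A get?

The standard divisor is 303257/45 ≈ 6739.044.
Standard quotas: A 2.8629, B 9.1240, C 9.5376, D 11.1370, E 12.3385.
Lower quotas: A 2, B 9, C 9, D 11, E 12 (sum 43, leaving 2 seats).
Remainders in descending order: A 0.8629, C 0.5376, E 0.3385, D 0.1370, B 0.1240.
Largest remainders: A, C receive the extra seats.
A receives 3.

3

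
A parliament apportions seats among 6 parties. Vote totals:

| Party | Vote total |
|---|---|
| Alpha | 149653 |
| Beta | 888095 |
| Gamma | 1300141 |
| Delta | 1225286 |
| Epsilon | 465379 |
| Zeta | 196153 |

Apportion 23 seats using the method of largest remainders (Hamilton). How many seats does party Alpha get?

1

Total 4224707; standard divisor 4224707/23 ≈ 183682.913.
Standard quotas: Alpha 0.8147, Beta 4.8349, Gamma 7.0782, Delta 6.6707, Epsilon 2.5336, Zeta 1.0679.
Lower quotas: Alpha 0, Beta 4, Gamma 7, Delta 6, Epsilon 2, Zeta 1 (sum 20, leaving 3 seats).
Remainders in descending order: Beta 0.8349, Alpha 0.8147, Delta 0.6707, Epsilon 0.5336, Gamma 0.0782, Zeta 0.0679.
Largest remainders: Beta, Alpha, Delta receive the extra seats.
Alpha receives 1.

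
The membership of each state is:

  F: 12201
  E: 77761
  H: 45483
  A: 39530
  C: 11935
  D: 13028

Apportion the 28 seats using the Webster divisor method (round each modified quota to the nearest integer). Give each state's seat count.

Standard divisor 199938/28 ≈ 7140.643; standard quotas: F 1.709, E 10.890, H 6.370, A 5.536, C 1.671, D 1.824.
Rounding to the nearest integer gives 2, 11, 6, 6, 2, 2 = 29 seats, so the divisor must be adjusted.
With modified divisor 7300: modified quotas F 1.671, E 10.652, H 6.231, A 5.415, C 1.635, D 1.785.
Rounding to the nearest integer: F 2, E 11, H 6, A 5, C 2, D 2 (total 28).

F 2, E 11, H 6, A 5, C 2, D 2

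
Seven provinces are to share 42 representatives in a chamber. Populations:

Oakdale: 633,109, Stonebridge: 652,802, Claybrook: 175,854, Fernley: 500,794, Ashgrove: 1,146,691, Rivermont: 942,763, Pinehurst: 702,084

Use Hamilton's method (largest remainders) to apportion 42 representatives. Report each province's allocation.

Oakdale=6, Stonebridge=6, Claybrook=2, Fernley=4, Ashgrove=10, Rivermont=8, Pinehurst=6

Standard divisor: 4754097 ÷ 42 ≈ 113192.786.
Standard quotas: Oakdale 5.5932, Stonebridge 5.7672, Claybrook 1.5536, Fernley 4.4243, Ashgrove 10.1304, Rivermont 8.3288, Pinehurst 6.2026.
Lower quotas: Oakdale 5, Stonebridge 5, Claybrook 1, Fernley 4, Ashgrove 10, Rivermont 8, Pinehurst 6 (sum 39, leaving 3 seats).
Remainders in descending order: Stonebridge 0.7672, Oakdale 0.5932, Claybrook 0.5536, Fernley 0.4243, Rivermont 0.3288, Pinehurst 0.2026, Ashgrove 0.1304.
The surplus seats go to Stonebridge, Oakdale, Claybrook.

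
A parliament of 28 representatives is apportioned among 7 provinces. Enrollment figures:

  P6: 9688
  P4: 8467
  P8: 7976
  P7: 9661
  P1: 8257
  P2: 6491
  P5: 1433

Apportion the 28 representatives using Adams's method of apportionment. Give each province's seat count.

Standard divisor 51973/28 ≈ 1856.179; standard quotas: P6 5.219, P4 4.562, P8 4.297, P7 5.205, P1 4.448, P2 3.497, P5 0.772.
Rounding up gives 6, 5, 5, 6, 5, 4, 1 = 32 seats, so the divisor must be adjusted.
With modified divisor 2100: modified quotas P6 4.613, P4 4.032, P8 3.798, P7 4.600, P1 3.932, P2 3.091, P5 0.682.
Rounding up: P6 5, P4 5, P8 4, P7 5, P1 4, P2 4, P5 1 (total 28).

P6 5; P4 5; P8 4; P7 5; P1 4; P2 4; P5 1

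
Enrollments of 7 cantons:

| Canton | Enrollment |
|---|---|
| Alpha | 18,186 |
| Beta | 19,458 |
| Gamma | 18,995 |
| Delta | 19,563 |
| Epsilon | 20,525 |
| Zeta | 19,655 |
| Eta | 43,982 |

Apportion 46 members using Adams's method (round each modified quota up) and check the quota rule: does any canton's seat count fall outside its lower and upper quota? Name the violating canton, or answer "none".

Standard quotas: Alpha 5.217, Beta 5.581, Gamma 5.449, Delta 5.612, Epsilon 5.888, Zeta 5.638, Eta 12.616.
Adams allocation: Alpha 5, Beta 6, Gamma 5, Delta 6, Epsilon 6, Zeta 6, Eta 12.
Every allocation lies between the lower and upper quota.

none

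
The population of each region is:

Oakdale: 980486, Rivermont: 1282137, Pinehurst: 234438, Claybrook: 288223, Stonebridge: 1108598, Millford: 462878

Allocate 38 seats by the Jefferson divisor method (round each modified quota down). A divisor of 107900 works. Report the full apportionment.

Oakdale 9, Rivermont 11, Pinehurst 2, Claybrook 2, Stonebridge 10, Millford 4

With modified divisor 107900: modified quotas Oakdale 9.087, Rivermont 11.883, Pinehurst 2.173, Claybrook 2.671, Stonebridge 10.274, Millford 4.290.
Rounding down: Oakdale 9, Rivermont 11, Pinehurst 2, Claybrook 2, Stonebridge 10, Millford 4 (total 38).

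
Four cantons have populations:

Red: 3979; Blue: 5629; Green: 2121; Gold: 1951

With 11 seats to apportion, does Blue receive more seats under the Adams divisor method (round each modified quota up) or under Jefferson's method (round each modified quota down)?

Adams: Red 3, Blue 4, Green 2, Gold 2.
Jefferson: Red 3, Blue 5, Green 2, Gold 1.
Blue gets 4 under Adams and 5 under Jefferson.

Jefferson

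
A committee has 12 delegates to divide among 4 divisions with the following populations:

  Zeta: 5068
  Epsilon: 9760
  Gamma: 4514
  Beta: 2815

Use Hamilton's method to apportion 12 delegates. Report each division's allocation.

Zeta: 3, Epsilon: 5, Gamma: 2, Beta: 2

Standard divisor: 22157 ÷ 12 ≈ 1846.417.
Standard quotas: Zeta 2.7448, Epsilon 5.2859, Gamma 2.4447, Beta 1.5246.
Lower quotas: Zeta 2, Epsilon 5, Gamma 2, Beta 1 (sum 10, leaving 2 seats).
Remainders in descending order: Zeta 0.7448, Beta 0.5246, Gamma 0.4447, Epsilon 0.2859.
Largest remainders: Zeta, Beta receive the extra seats.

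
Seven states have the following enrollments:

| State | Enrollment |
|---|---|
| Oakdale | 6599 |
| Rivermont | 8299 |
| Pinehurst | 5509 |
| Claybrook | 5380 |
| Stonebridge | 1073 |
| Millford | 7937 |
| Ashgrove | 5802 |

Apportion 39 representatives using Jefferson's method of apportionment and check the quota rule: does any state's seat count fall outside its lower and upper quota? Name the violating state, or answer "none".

none

Standard quotas: Oakdale 6.339, Rivermont 7.972, Pinehurst 5.292, Claybrook 5.168, Stonebridge 1.031, Millford 7.624, Ashgrove 5.573.
Jefferson allocation: Oakdale 6, Rivermont 8, Pinehurst 5, Claybrook 5, Stonebridge 1, Millford 8, Ashgrove 6.
Every allocation lies between the lower and upper quota.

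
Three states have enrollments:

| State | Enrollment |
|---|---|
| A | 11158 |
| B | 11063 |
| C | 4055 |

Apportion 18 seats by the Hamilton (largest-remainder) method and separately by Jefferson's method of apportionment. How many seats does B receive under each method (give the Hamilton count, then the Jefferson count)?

7 and 8

Hamilton: A 8, B 7, C 3.
Jefferson: A 8, B 8, C 2.
B gets 7 under Hamilton and 8 under Jefferson.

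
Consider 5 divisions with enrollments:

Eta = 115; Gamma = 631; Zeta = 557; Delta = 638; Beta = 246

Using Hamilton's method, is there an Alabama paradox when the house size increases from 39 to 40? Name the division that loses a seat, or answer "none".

Beta

At 39 seats: Eta 2, Gamma 11, Zeta 10, Delta 11, Beta 5.
At 40 seats: Eta 2, Gamma 12, Zeta 10, Delta 12, Beta 4.
Beta drops from 5 to 4.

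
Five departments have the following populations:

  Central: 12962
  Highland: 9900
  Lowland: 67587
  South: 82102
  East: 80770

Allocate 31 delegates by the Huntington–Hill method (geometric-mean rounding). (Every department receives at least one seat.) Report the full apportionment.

With divisor 8240: modified quotas Central 1.573, Highland 1.201, Lowland 8.202, South 9.964, East 9.802.
Geometric-mean thresholds: Central √(1·2)=1.414, Highland √(1·2)=1.414, Lowland √(8·9)=8.485, South √(9·10)=9.487, East √(9·10)=9.487.
Each quota rounded against its threshold gives Central 2, Highland 1, Lowland 8, South 10, East 10 (total 31).

Central=2, Highland=1, Lowland=8, South=10, East=10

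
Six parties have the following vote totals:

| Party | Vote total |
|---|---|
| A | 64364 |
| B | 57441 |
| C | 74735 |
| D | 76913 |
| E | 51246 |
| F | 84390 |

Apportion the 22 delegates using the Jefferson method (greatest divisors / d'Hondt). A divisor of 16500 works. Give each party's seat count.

With modified divisor 16500: modified quotas A 3.901, B 3.481, C 4.529, D 4.661, E 3.106, F 5.115.
Rounding down: A 3, B 3, C 4, D 4, E 3, F 5 (total 22).

A=3, B=3, C=4, D=4, E=3, F=5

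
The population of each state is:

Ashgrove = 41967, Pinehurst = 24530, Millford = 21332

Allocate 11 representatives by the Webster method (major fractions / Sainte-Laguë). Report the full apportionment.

Ashgrove 5; Pinehurst 3; Millford 3

Standard divisor 87829/11 ≈ 7984.455; standard quotas: Ashgrove 5.256, Pinehurst 3.072, Millford 2.672.
Rounding to the nearest integer gives Ashgrove 5, Pinehurst 3, Millford 3 — total 11, matching the house size, so no adjustment is needed.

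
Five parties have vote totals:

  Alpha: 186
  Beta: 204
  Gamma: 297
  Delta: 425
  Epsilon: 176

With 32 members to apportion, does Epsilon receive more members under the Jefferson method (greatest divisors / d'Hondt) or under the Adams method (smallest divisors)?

Jefferson: Alpha 5, Beta 5, Gamma 7, Delta 11, Epsilon 4.
Adams: Alpha 5, Beta 5, Gamma 7, Delta 10, Epsilon 5.
Epsilon gets 4 under Jefferson and 5 under Adams.

Adams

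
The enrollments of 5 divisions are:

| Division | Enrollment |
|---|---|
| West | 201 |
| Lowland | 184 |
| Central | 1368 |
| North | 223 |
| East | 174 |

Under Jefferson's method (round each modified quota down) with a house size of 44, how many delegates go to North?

4

Standard divisor 2150/44 ≈ 48.864; standard quotas: West 4.113, Lowland 3.766, Central 27.996, North 4.564, East 3.561.
Rounding down gives 4, 3, 27, 4, 3 = 41 seats, so the divisor must be adjusted.
With modified divisor 45.72: modified quotas West 4.396, Lowland 4.024, Central 29.921, North 4.878, East 3.806.
Rounding down: West 4, Lowland 4, Central 29, North 4, East 3 (total 44).
North receives 4.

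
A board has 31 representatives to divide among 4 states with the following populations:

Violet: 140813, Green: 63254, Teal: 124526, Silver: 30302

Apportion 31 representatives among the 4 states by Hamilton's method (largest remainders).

Violet 12, Green 5, Teal 11, Silver 3

Total 358895; standard divisor 358895/31 ≈ 11577.258.
Standard quotas: Violet 12.1629, Green 5.4636, Teal 10.7561, Silver 2.6174.
Lower quotas: Violet 12, Green 5, Teal 10, Silver 2 (sum 29, leaving 2 seats).
Remainders in descending order: Teal 0.7561, Silver 0.6174, Green 0.4636, Violet 0.1629.
The surplus seats go to Teal, Silver.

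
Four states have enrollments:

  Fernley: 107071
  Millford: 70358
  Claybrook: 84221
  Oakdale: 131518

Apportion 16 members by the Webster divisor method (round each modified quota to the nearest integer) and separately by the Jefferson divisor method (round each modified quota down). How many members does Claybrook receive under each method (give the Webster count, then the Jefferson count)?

Webster: Fernley 4, Millford 3, Claybrook 4, Oakdale 5.
Jefferson: Fernley 4, Millford 3, Claybrook 3, Oakdale 6.
Claybrook gets 4 under Webster and 3 under Jefferson.

4 and 3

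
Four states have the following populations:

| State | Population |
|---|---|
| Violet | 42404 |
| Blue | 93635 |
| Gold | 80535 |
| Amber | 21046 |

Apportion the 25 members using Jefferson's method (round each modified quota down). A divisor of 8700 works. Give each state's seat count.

Violet=4; Blue=10; Gold=9; Amber=2

With modified divisor 8700: modified quotas Violet 4.874, Blue 10.763, Gold 9.257, Amber 2.419.
Rounding down: Violet 4, Blue 10, Gold 9, Amber 2 (total 25).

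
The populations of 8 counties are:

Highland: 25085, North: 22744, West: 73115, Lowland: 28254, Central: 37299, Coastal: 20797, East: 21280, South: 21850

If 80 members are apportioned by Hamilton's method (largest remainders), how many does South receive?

7

The standard divisor is 250424/80 ≈ 3130.3.
Standard quotas: Highland 8.0136, North 7.2658, West 23.3572, Lowland 9.0260, Central 11.9155, Coastal 6.6438, East 6.7981, South 6.9802.
Lower quotas: Highland 8, North 7, West 23, Lowland 9, Central 11, Coastal 6, East 6, South 6 (sum 76, leaving 4 seats).
Remainders in descending order: South 0.9802, Central 0.9155, East 0.7981, Coastal 0.6438, West 0.3572, North 0.2658, Lowland 0.0260, Highland 0.0136.
Largest remainders: South, Central, East, Coastal receive the extra seats.
South receives 7.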